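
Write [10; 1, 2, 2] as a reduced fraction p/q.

75/7

Using pₖ = aₖpₖ₋₁ + pₖ₋₂ and qₖ = aₖqₖ₋₁ + qₖ₋₂:
  k=0: a=10, p=10, q=1
  k=1: a=1, p=11, q=1
  k=2: a=2, p=32, q=3
  k=3: a=2, p=75, q=7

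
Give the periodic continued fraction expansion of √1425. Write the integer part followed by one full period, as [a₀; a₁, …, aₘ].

a₀ = ⌊√1425⌋ = 37.

[37; 1, 2, 1, 74]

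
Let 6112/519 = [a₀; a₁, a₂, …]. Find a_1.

6112 = 11·519 + 403   →  a_0 = 11
519 = 1·403 + 116   →  a_1 = 1

1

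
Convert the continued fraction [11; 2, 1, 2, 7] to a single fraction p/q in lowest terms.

Fold from the inside: start with 7/1.
  2 + 1/7 = 15/7
  1 + 7/15 = 22/15
  2 + 15/22 = 59/22
  11 + 22/59 = 671/59

671/59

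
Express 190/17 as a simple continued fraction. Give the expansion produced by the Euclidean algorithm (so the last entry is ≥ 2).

[11; 5, 1, 2]

190 = 11*17 + 3
17 = 5*3 + 2
3 = 1*2 + 1
2 = 2*1 + 0  (stop)
So 190/17 = [11; 5, 1, 2].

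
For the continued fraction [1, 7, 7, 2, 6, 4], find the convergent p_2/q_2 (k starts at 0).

Using pₖ = aₖpₖ₋₁ + pₖ₋₂, qₖ = aₖqₖ₋₁ + qₖ₋₂ (with p₋₁=1, p₋₂=0, q₋₁=0, q₋₂=1):
  k=0: a=1, p=1, q=1
  k=1: a=7, p=8, q=7
  k=2: a=7, p=57, q=50

57/50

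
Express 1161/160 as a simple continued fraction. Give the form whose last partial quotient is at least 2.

1161 = 7·160 + 41
160 = 3·41 + 37
41 = 1·37 + 4
37 = 9·4 + 1
4 = 4·1 + 0  (stop)
So 1161/160 = [7; 3, 1, 9, 4].

[7; 3, 1, 9, 4]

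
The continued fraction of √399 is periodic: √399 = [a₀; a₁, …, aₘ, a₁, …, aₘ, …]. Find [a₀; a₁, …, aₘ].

[19; 1, 38]

a₀ = ⌊√399⌋ = 19.
With m₀=0, d₀=1 and mₖ₊₁ = dₖaₖ − mₖ, dₖ₊₁ = (n − mₖ₊₁²)/dₖ, aₖ₊₁ = ⌊(a₀+mₖ₊₁)/dₖ₊₁⌋:
  k=1: m=19, d=38, a=1
  k=2: m=19, d=1, a=38
d=1 and a=2a₀=38 at k=2, so the next step gives (m, d) = (19, 38) again — its k=1 value — and the period has length 2.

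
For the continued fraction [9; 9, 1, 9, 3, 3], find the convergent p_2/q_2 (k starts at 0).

Using pₖ = aₖpₖ₋₁ + pₖ₋₂, qₖ = aₖqₖ₋₁ + qₖ₋₂ (with p₋₁=1, p₋₂=0, q₋₁=0, q₋₂=1):
  k=0: a=9, p=9, q=1
  k=1: a=9, p=82, q=9
  k=2: a=1, p=91, q=10

91/10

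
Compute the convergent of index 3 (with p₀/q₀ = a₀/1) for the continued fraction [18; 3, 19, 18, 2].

Using pₖ = aₖpₖ₋₁ + pₖ₋₂, qₖ = aₖqₖ₋₁ + qₖ₋₂ (with p₋₁=1, p₋₂=0, q₋₁=0, q₋₂=1):
  k=0: a=18, p=18, q=1
  k=1: a=3, p=55, q=3
  k=2: a=19, p=1063, q=58
  k=3: a=18, p=19189, q=1047

19189/1047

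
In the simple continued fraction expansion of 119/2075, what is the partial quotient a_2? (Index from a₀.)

2

119 = 0·2075 + 119   →  a_0 = 0
2075 = 17·119 + 52   →  a_1 = 17
119 = 2·52 + 15   →  a_2 = 2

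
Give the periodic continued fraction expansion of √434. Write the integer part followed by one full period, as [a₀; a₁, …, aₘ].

a₀ = ⌊√434⌋ = 20.

[20; 1, 4, 1, 40]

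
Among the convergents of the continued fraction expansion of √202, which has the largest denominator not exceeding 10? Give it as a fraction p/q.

71/5

√202 = [14; 4, 1, 2, 2, 1, 4, 28, …] (period length 7).
Convergents:
  p_0/q_0 = 14/1
  p_1/q_1 = 57/4
  p_2/q_2 = 71/5
  p_3/q_3 = 199/14
q_2 = 5 ≤ 10 < 14 = q_3, so the answer is 71/5.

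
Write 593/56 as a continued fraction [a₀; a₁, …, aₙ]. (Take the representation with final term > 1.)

593 = 10·56 + 33
56 = 1·33 + 23
33 = 1·23 + 10
23 = 2·10 + 3
10 = 3·3 + 1
3 = 3·1 + 0  (stop)
So 593/56 = [10; 1, 1, 2, 3, 3].

[10; 1, 1, 2, 3, 3]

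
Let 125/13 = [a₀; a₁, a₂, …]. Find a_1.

1

125 = 9·13 + 8   →  a_0 = 9
13 = 1·8 + 5   →  a_1 = 1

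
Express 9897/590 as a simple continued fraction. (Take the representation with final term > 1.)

[16; 1, 3, 2, 3, 2, 2, 3]

9897 = 16·590 + 457
590 = 1·457 + 133
457 = 3·133 + 58
133 = 2·58 + 17
58 = 3·17 + 7
17 = 2·7 + 3
7 = 2·3 + 1
3 = 3·1 + 0  (stop)
So 9897/590 = [16; 1, 3, 2, 3, 2, 2, 3].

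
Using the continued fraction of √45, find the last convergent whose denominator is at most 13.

47/7

√45 = [6; 1, 2, 2, 2, 1, 12, …] (period length 6).
Convergents:
  p_0/q_0 = 6/1
  p_1/q_1 = 7/1
  p_2/q_2 = 20/3
  p_3/q_3 = 47/7
  p_4/q_4 = 114/17
q_3 = 7 ≤ 13 < 17 = q_4, so the answer is 47/7.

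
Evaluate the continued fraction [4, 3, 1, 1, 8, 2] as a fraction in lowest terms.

544/127

Using pₖ = aₖpₖ₋₁ + pₖ₋₂ and qₖ = aₖqₖ₋₁ + qₖ₋₂:
  k=0: a=4, p=4, q=1
  k=1: a=3, p=13, q=3
  k=2: a=1, p=17, q=4
  k=3: a=1, p=30, q=7
  k=4: a=8, p=257, q=60
  k=5: a=2, p=544, q=127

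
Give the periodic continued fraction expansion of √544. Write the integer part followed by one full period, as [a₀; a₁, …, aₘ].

[23; 3, 11, 3, 46]

a₀ = ⌊√544⌋ = 23.
With m₀=0, d₀=1 and mₖ₊₁ = dₖaₖ − mₖ, dₖ₊₁ = (n − mₖ₊₁²)/dₖ, aₖ₊₁ = ⌊(a₀+mₖ₊₁)/dₖ₊₁⌋:
  k=1: m=23, d=15, a=3
  k=2: m=22, d=4, a=11
  k=3: m=22, d=15, a=3
  k=4: m=23, d=1, a=46
d=1 and a=2a₀=46 at k=4, so the next step gives (m, d) = (23, 15) again — its k=1 value — and the period has length 4.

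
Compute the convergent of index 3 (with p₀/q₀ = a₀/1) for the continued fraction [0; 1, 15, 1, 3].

Using pₖ = aₖpₖ₋₁ + pₖ₋₂, qₖ = aₖqₖ₋₁ + qₖ₋₂ (with p₋₁=1, p₋₂=0, q₋₁=0, q₋₂=1):
  k=0: a=0, p=0, q=1
  k=1: a=1, p=1, q=1
  k=2: a=15, p=15, q=16
  k=3: a=1, p=16, q=17

16/17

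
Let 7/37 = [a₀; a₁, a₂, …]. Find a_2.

7 = 0·37 + 7   →  a_0 = 0
37 = 5·7 + 2   →  a_1 = 5
7 = 3·2 + 1   →  a_2 = 3

3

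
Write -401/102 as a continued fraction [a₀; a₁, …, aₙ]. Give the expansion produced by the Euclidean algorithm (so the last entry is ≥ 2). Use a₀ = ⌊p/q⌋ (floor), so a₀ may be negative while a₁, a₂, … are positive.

-401 = -4×102 + 7
102 = 14×7 + 4
7 = 1×4 + 3
4 = 1×3 + 1
3 = 3×1 + 0  (stop)
So -401/102 = [-4; 14, 1, 1, 3].

[-4; 14, 1, 1, 3]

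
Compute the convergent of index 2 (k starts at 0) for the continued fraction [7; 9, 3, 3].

199/28

Using pₖ = aₖpₖ₋₁ + pₖ₋₂, qₖ = aₖqₖ₋₁ + qₖ₋₂ (with p₋₁=1, p₋₂=0, q₋₁=0, q₋₂=1):
  k=0: a=7, p=7, q=1
  k=1: a=9, p=64, q=9
  k=2: a=3, p=199, q=28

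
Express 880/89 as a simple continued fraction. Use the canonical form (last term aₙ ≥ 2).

880 = 9×89 + 79
89 = 1×79 + 10
79 = 7×10 + 9
10 = 1×9 + 1
9 = 9×1 + 0  (stop)
So 880/89 = [9; 1, 7, 1, 9].

[9; 1, 7, 1, 9]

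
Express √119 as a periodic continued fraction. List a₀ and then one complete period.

a₀ = ⌊√119⌋ = 10.

[10; 1, 9, 1, 20]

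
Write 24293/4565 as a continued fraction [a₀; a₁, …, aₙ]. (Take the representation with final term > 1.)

[5; 3, 9, 8, 2, 9]

24293 = 5*4565 + 1468
4565 = 3*1468 + 161
1468 = 9*161 + 19
161 = 8*19 + 9
19 = 2*9 + 1
9 = 9*1 + 0  (stop)
So 24293/4565 = [5; 3, 9, 8, 2, 9].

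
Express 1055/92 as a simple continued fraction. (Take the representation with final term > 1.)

1055 = 11·92 + 43
92 = 2·43 + 6
43 = 7·6 + 1
6 = 6·1 + 0  (stop)
So 1055/92 = [11; 2, 7, 6].

[11; 2, 7, 6]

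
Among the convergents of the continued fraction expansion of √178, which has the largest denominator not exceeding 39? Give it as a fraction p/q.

√178 = [13; 2, 1, 12, 1, 2, 26, …] (period length 6).
Convergents:
  p_0/q_0 = 13/1
  p_1/q_1 = 27/2
  p_2/q_2 = 40/3
  p_3/q_3 = 507/38
  p_4/q_4 = 547/41
q_3 = 38 ≤ 39 < 41 = q_4, so the answer is 507/38.

507/38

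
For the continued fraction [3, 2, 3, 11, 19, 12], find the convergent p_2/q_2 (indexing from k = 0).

Using pₖ = aₖpₖ₋₁ + pₖ₋₂, qₖ = aₖqₖ₋₁ + qₖ₋₂ (with p₋₁=1, p₋₂=0, q₋₁=0, q₋₂=1):
  k=0: a=3, p=3, q=1
  k=1: a=2, p=7, q=2
  k=2: a=3, p=24, q=7

24/7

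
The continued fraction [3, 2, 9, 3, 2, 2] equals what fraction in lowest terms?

1157/333

Using pₖ = aₖpₖ₋₁ + pₖ₋₂ and qₖ = aₖqₖ₋₁ + qₖ₋₂:
  k=0: a=3, p=3, q=1
  k=1: a=2, p=7, q=2
  k=2: a=9, p=66, q=19
  k=3: a=3, p=205, q=59
  k=4: a=2, p=476, q=137
  k=5: a=2, p=1157, q=333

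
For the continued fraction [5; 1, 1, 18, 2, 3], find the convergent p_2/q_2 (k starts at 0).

11/2

Using pₖ = aₖpₖ₋₁ + pₖ₋₂, qₖ = aₖqₖ₋₁ + qₖ₋₂ (with p₋₁=1, p₋₂=0, q₋₁=0, q₋₂=1):
  k=0: a=5, p=5, q=1
  k=1: a=1, p=6, q=1
  k=2: a=1, p=11, q=2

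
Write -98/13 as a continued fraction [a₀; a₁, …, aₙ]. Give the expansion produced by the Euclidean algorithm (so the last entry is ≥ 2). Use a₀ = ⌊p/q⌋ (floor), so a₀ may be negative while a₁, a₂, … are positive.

[-8; 2, 6]

-98 = -8·13 + 6
13 = 2·6 + 1
6 = 6·1 + 0  (stop)
So -98/13 = [-8; 2, 6].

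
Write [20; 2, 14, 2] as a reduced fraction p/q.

1229/60

Using pₖ = aₖpₖ₋₁ + pₖ₋₂ and qₖ = aₖqₖ₋₁ + qₖ₋₂:
  k=0: a=20, p=20, q=1
  k=1: a=2, p=41, q=2
  k=2: a=14, p=594, q=29
  k=3: a=2, p=1229, q=60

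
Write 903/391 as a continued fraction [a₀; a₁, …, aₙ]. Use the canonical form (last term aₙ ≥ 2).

[2; 3, 4, 3, 9]

903 = 2×391 + 121
391 = 3×121 + 28
121 = 4×28 + 9
28 = 3×9 + 1
9 = 9×1 + 0  (stop)
So 903/391 = [2; 3, 4, 3, 9].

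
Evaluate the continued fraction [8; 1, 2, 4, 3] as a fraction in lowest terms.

Fold from the inside: start with 3/1.
  4 + 1/3 = 13/3
  2 + 3/13 = 29/13
  1 + 13/29 = 42/29
  8 + 29/42 = 365/42

365/42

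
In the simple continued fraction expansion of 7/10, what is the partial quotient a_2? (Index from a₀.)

7 = 0·10 + 7   →  a_0 = 0
10 = 1·7 + 3   →  a_1 = 1
7 = 2·3 + 1   →  a_2 = 2

2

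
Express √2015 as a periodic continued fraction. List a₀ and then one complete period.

[44; 1, 7, 1, 88]

a₀ = ⌊√2015⌋ = 44.
With m₀=0, d₀=1 and mₖ₊₁ = dₖaₖ − mₖ, dₖ₊₁ = (n − mₖ₊₁²)/dₖ, aₖ₊₁ = ⌊(a₀+mₖ₊₁)/dₖ₊₁⌋:
  k=1: m=44, d=79, a=1
  k=2: m=35, d=10, a=7
  k=3: m=35, d=79, a=1
  k=4: m=44, d=1, a=88
d=1 and a=2a₀=88 at k=4, so the next step gives (m, d) = (44, 79) again — its k=1 value — and the period has length 4.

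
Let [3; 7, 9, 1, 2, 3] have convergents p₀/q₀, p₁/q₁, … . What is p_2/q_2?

201/64

Using pₖ = aₖpₖ₋₁ + pₖ₋₂, qₖ = aₖqₖ₋₁ + qₖ₋₂ (with p₋₁=1, p₋₂=0, q₋₁=0, q₋₂=1):
  k=0: a=3, p=3, q=1
  k=1: a=7, p=22, q=7
  k=2: a=9, p=201, q=64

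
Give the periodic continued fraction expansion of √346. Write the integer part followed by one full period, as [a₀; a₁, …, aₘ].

a₀ = ⌊√346⌋ = 18.
With m₀=0, d₀=1 and mₖ₊₁ = dₖaₖ − mₖ, dₖ₊₁ = (n − mₖ₊₁²)/dₖ, aₖ₊₁ = ⌊(a₀+mₖ₊₁)/dₖ₊₁⌋:
  k=1: m=18, d=22, a=1
  k=2: m=4, d=15, a=1
  k=3: m=11, d=15, a=1
  k=4: m=4, d=22, a=1
  k=5: m=18, d=1, a=36
d=1 and a=2a₀=36 at k=5, so the next step gives (m, d) = (18, 22) again — its k=1 value — and the period has length 5.

[18; 1, 1, 1, 1, 36]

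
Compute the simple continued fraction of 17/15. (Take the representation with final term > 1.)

[1; 7, 2]

17 = 1·15 + 2
15 = 7·2 + 1
2 = 2·1 + 0  (stop)
So 17/15 = [1; 7, 2].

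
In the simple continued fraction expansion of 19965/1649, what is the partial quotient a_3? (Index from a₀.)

6

19965 = 12·1649 + 177   →  a_0 = 12
1649 = 9·177 + 56   →  a_1 = 9
177 = 3·56 + 9   →  a_2 = 3
56 = 6·9 + 2   →  a_3 = 6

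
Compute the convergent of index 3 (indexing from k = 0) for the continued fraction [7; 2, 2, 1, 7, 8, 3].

52/7

Using pₖ = aₖpₖ₋₁ + pₖ₋₂, qₖ = aₖqₖ₋₁ + qₖ₋₂ (with p₋₁=1, p₋₂=0, q₋₁=0, q₋₂=1):
  k=0: a=7, p=7, q=1
  k=1: a=2, p=15, q=2
  k=2: a=2, p=37, q=5
  k=3: a=1, p=52, q=7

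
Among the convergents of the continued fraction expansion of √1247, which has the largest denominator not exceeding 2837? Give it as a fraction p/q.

√1247 = [35; 3, 5, 9, 1, 9, 5, 3, 70, …] (period length 8).
Convergents:
  p_0/q_0 = 35/1
  p_1/q_1 = 106/3
  p_2/q_2 = 565/16
  p_3/q_3 = 5191/147
  p_4/q_4 = 5756/163
  p_5/q_5 = 56995/1614
  p_6/q_6 = 290731/8233
q_5 = 1614 ≤ 2837 < 8233 = q_6, so the answer is 56995/1614.

56995/1614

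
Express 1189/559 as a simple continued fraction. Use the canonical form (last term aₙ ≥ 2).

[2; 7, 1, 6, 1, 8]

1189 = 2·559 + 71
559 = 7·71 + 62
71 = 1·62 + 9
62 = 6·9 + 8
9 = 1·8 + 1
8 = 8·1 + 0  (stop)
So 1189/559 = [2; 7, 1, 6, 1, 8].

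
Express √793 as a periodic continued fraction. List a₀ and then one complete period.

a₀ = ⌊√793⌋ = 28.
With m₀=0, d₀=1 and mₖ₊₁ = dₖaₖ − mₖ, dₖ₊₁ = (n − mₖ₊₁²)/dₖ, aₖ₊₁ = ⌊(a₀+mₖ₊₁)/dₖ₊₁⌋:
  k=1: m=28, d=9, a=6
  k=2: m=26, d=13, a=4
  k=3: m=26, d=9, a=6
  k=4: m=28, d=1, a=56
d=1 and a=2a₀=56 at k=4, so the next step gives (m, d) = (28, 9) again — its k=1 value — and the period has length 4.

[28; 6, 4, 6, 56]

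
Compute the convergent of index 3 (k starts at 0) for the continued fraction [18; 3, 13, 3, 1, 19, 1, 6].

2254/123

Using pₖ = aₖpₖ₋₁ + pₖ₋₂, qₖ = aₖqₖ₋₁ + qₖ₋₂ (with p₋₁=1, p₋₂=0, q₋₁=0, q₋₂=1):
  k=0: a=18, p=18, q=1
  k=1: a=3, p=55, q=3
  k=2: a=13, p=733, q=40
  k=3: a=3, p=2254, q=123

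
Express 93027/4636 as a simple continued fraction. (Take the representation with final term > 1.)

93027 = 20·4636 + 307
4636 = 15·307 + 31
307 = 9·31 + 28
31 = 1·28 + 3
28 = 9·3 + 1
3 = 3·1 + 0  (stop)
So 93027/4636 = [20; 15, 9, 1, 9, 3].

[20; 15, 9, 1, 9, 3]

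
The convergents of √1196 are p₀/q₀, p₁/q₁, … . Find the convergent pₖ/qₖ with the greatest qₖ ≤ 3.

69/2

√1196 = [34; 1, 1, 2, 1, 1, 68, …] (period length 6).
Convergents:
  p_0/q_0 = 34/1
  p_1/q_1 = 35/1
  p_2/q_2 = 69/2
  p_3/q_3 = 173/5
q_2 = 2 ≤ 3 < 5 = q_3, so the answer is 69/2.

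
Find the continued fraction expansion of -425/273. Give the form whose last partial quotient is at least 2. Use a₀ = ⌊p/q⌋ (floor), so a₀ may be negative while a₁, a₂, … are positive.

-425 = -2×273 + 121
273 = 2×121 + 31
121 = 3×31 + 28
31 = 1×28 + 3
28 = 9×3 + 1
3 = 3×1 + 0  (stop)
So -425/273 = [-2; 2, 3, 1, 9, 3].

[-2; 2, 3, 1, 9, 3]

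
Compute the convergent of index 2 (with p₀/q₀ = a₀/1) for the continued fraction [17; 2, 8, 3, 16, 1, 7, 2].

Using pₖ = aₖpₖ₋₁ + pₖ₋₂, qₖ = aₖqₖ₋₁ + qₖ₋₂ (with p₋₁=1, p₋₂=0, q₋₁=0, q₋₂=1):
  k=0: a=17, p=17, q=1
  k=1: a=2, p=35, q=2
  k=2: a=8, p=297, q=17

297/17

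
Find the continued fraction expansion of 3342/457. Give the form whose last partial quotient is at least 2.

[7; 3, 5, 9, 3]

3342 = 7·457 + 143
457 = 3·143 + 28
143 = 5·28 + 3
28 = 9·3 + 1
3 = 3·1 + 0  (stop)
So 3342/457 = [7; 3, 5, 9, 3].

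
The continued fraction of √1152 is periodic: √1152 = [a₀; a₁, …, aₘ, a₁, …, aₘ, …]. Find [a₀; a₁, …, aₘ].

[33; 1, 15, 1, 66]

a₀ = ⌊√1152⌋ = 33.
With m₀=0, d₀=1 and mₖ₊₁ = dₖaₖ − mₖ, dₖ₊₁ = (n − mₖ₊₁²)/dₖ, aₖ₊₁ = ⌊(a₀+mₖ₊₁)/dₖ₊₁⌋:
  k=1: m=33, d=63, a=1
  k=2: m=30, d=4, a=15
  k=3: m=30, d=63, a=1
  k=4: m=33, d=1, a=66
d=1 and a=2a₀=66 at k=4, so the next step gives (m, d) = (33, 63) again — its k=1 value — and the period has length 4.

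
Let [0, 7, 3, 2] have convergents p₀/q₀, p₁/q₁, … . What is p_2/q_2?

Using pₖ = aₖpₖ₋₁ + pₖ₋₂, qₖ = aₖqₖ₋₁ + qₖ₋₂ (with p₋₁=1, p₋₂=0, q₋₁=0, q₋₂=1):
  k=0: a=0, p=0, q=1
  k=1: a=7, p=1, q=7
  k=2: a=3, p=3, q=22

3/22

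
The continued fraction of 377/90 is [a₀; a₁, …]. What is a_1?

5

377 = 4·90 + 17   →  a_0 = 4
90 = 5·17 + 5   →  a_1 = 5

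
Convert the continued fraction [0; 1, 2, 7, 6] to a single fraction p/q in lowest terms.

Using pₖ = aₖpₖ₋₁ + pₖ₋₂ and qₖ = aₖqₖ₋₁ + qₖ₋₂:
  k=0: a=0, p=0, q=1
  k=1: a=1, p=1, q=1
  k=2: a=2, p=2, q=3
  k=3: a=7, p=15, q=22
  k=4: a=6, p=92, q=135

92/135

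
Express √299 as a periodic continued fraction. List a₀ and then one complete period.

[17; 3, 2, 3, 34]

a₀ = ⌊√299⌋ = 17.
With m₀=0, d₀=1 and mₖ₊₁ = dₖaₖ − mₖ, dₖ₊₁ = (n − mₖ₊₁²)/dₖ, aₖ₊₁ = ⌊(a₀+mₖ₊₁)/dₖ₊₁⌋:
  k=1: m=17, d=10, a=3
  k=2: m=13, d=13, a=2
  k=3: m=13, d=10, a=3
  k=4: m=17, d=1, a=34
d=1 and a=2a₀=34 at k=4, so the next step gives (m, d) = (17, 10) again — its k=1 value — and the period has length 4.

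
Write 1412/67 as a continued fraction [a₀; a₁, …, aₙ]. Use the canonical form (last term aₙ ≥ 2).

1412 = 21·67 + 5
67 = 13·5 + 2
5 = 2·2 + 1
2 = 2·1 + 0  (stop)
So 1412/67 = [21; 13, 2, 2].

[21; 13, 2, 2]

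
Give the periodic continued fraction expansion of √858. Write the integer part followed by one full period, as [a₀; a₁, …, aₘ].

a₀ = ⌊√858⌋ = 29.

[29; 3, 2, 3, 58]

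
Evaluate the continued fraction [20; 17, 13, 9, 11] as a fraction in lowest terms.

449051/22387

Using pₖ = aₖpₖ₋₁ + pₖ₋₂ and qₖ = aₖqₖ₋₁ + qₖ₋₂:
  k=0: a=20, p=20, q=1
  k=1: a=17, p=341, q=17
  k=2: a=13, p=4453, q=222
  k=3: a=9, p=40418, q=2015
  k=4: a=11, p=449051, q=22387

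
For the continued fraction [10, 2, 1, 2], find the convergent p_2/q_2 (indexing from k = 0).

31/3

Using pₖ = aₖpₖ₋₁ + pₖ₋₂, qₖ = aₖqₖ₋₁ + qₖ₋₂ (with p₋₁=1, p₋₂=0, q₋₁=0, q₋₂=1):
  k=0: a=10, p=10, q=1
  k=1: a=2, p=21, q=2
  k=2: a=1, p=31, q=3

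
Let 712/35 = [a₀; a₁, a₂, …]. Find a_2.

712 = 20·35 + 12   →  a_0 = 20
35 = 2·12 + 11   →  a_1 = 2
12 = 1·11 + 1   →  a_2 = 1

1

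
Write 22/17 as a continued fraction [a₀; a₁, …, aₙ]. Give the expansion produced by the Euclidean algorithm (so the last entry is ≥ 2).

22 = 1*17 + 5
17 = 3*5 + 2
5 = 2*2 + 1
2 = 2*1 + 0  (stop)
So 22/17 = [1; 3, 2, 2].

[1; 3, 2, 2]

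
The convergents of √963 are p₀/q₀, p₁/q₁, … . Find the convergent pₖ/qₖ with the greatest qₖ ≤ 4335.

√963 = [31; 31, 62, …] (period length 2).
Convergents:
  p_0/q_0 = 31/1
  p_1/q_1 = 962/31
  p_2/q_2 = 59675/1923
  p_3/q_3 = 1850887/59644
q_2 = 1923 ≤ 4335 < 59644 = q_3, so the answer is 59675/1923.

59675/1923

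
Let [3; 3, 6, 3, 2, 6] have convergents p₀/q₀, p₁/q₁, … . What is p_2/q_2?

Using pₖ = aₖpₖ₋₁ + pₖ₋₂, qₖ = aₖqₖ₋₁ + qₖ₋₂ (with p₋₁=1, p₋₂=0, q₋₁=0, q₋₂=1):
  k=0: a=3, p=3, q=1
  k=1: a=3, p=10, q=3
  k=2: a=6, p=63, q=19

63/19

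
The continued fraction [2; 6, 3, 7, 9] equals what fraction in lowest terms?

Using pₖ = aₖpₖ₋₁ + pₖ₋₂ and qₖ = aₖqₖ₋₁ + qₖ₋₂:
  k=0: a=2, p=2, q=1
  k=1: a=6, p=13, q=6
  k=2: a=3, p=41, q=19
  k=3: a=7, p=300, q=139
  k=4: a=9, p=2741, q=1270

2741/1270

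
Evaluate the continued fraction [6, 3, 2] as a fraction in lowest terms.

Fold from the inside: start with 2/1.
  3 + 1/2 = 7/2
  6 + 2/7 = 44/7

44/7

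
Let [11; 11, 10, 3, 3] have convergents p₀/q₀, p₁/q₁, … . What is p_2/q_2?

Using pₖ = aₖpₖ₋₁ + pₖ₋₂, qₖ = aₖqₖ₋₁ + qₖ₋₂ (with p₋₁=1, p₋₂=0, q₋₁=0, q₋₂=1):
  k=0: a=11, p=11, q=1
  k=1: a=11, p=122, q=11
  k=2: a=10, p=1231, q=111

1231/111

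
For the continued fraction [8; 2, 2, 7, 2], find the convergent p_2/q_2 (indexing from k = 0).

Using pₖ = aₖpₖ₋₁ + pₖ₋₂, qₖ = aₖqₖ₋₁ + qₖ₋₂ (with p₋₁=1, p₋₂=0, q₋₁=0, q₋₂=1):
  k=0: a=8, p=8, q=1
  k=1: a=2, p=17, q=2
  k=2: a=2, p=42, q=5

42/5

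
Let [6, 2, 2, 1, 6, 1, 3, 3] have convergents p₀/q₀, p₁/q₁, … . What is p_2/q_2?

Using pₖ = aₖpₖ₋₁ + pₖ₋₂, qₖ = aₖqₖ₋₁ + qₖ₋₂ (with p₋₁=1, p₋₂=0, q₋₁=0, q₋₂=1):
  k=0: a=6, p=6, q=1
  k=1: a=2, p=13, q=2
  k=2: a=2, p=32, q=5

32/5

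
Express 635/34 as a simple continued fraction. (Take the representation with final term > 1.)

[18; 1, 2, 11]

635 = 18·34 + 23
34 = 1·23 + 11
23 = 2·11 + 1
11 = 11·1 + 0  (stop)
So 635/34 = [18; 1, 2, 11].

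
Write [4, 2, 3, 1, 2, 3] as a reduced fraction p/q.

Using pₖ = aₖpₖ₋₁ + pₖ₋₂ and qₖ = aₖqₖ₋₁ + qₖ₋₂:
  k=0: a=4, p=4, q=1
  k=1: a=2, p=9, q=2
  k=2: a=3, p=31, q=7
  k=3: a=1, p=40, q=9
  k=4: a=2, p=111, q=25
  k=5: a=3, p=373, q=84

373/84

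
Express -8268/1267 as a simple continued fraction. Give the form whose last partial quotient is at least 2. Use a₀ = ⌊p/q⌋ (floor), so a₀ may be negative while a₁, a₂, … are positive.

-8268 = -7*1267 + 601
1267 = 2*601 + 65
601 = 9*65 + 16
65 = 4*16 + 1
16 = 16*1 + 0  (stop)
So -8268/1267 = [-7; 2, 9, 4, 16].

[-7; 2, 9, 4, 16]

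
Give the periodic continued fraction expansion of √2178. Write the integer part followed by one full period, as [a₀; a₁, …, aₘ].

a₀ = ⌊√2178⌋ = 46.
With m₀=0, d₀=1 and mₖ₊₁ = dₖaₖ − mₖ, dₖ₊₁ = (n − mₖ₊₁²)/dₖ, aₖ₊₁ = ⌊(a₀+mₖ₊₁)/dₖ₊₁⌋:
  k=1: m=46, d=62, a=1
  k=2: m=16, d=31, a=2
  k=3: m=46, d=2, a=46
  k=4: m=46, d=31, a=2
  k=5: m=16, d=62, a=1
  k=6: m=46, d=1, a=92
d=1 and a=2a₀=92 at k=6, so the next step gives (m, d) = (46, 62) again — its k=1 value — and the period has length 6.

[46; 1, 2, 46, 2, 1, 92]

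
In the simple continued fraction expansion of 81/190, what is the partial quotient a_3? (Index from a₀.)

81 = 0·190 + 81   →  a_0 = 0
190 = 2·81 + 28   →  a_1 = 2
81 = 2·28 + 25   →  a_2 = 2
28 = 1·25 + 3   →  a_3 = 1

1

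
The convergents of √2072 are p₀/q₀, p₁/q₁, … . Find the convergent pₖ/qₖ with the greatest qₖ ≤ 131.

2367/52

√2072 = [45; 1, 1, 12, 1, 1, 90, …] (period length 6).
Convergents:
  p_0/q_0 = 45/1
  p_1/q_1 = 46/1
  p_2/q_2 = 91/2
  p_3/q_3 = 1138/25
  p_4/q_4 = 1229/27
  p_5/q_5 = 2367/52
  p_6/q_6 = 214259/4707
q_5 = 52 ≤ 131 < 4707 = q_6, so the answer is 2367/52.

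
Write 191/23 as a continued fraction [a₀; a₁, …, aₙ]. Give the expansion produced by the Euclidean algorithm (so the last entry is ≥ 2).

[8; 3, 3, 2]

191 = 8×23 + 7
23 = 3×7 + 2
7 = 3×2 + 1
2 = 2×1 + 0  (stop)
So 191/23 = [8; 3, 3, 2].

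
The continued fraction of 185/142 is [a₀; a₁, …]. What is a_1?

185 = 1·142 + 43   →  a_0 = 1
142 = 3·43 + 13   →  a_1 = 3

3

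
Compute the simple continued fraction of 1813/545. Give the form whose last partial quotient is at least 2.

1813 = 3·545 + 178
545 = 3·178 + 11
178 = 16·11 + 2
11 = 5·2 + 1
2 = 2·1 + 0  (stop)
So 1813/545 = [3; 3, 16, 5, 2].

[3; 3, 16, 5, 2]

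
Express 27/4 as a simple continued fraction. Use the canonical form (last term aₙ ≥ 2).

[6; 1, 3]

27 = 6*4 + 3
4 = 1*3 + 1
3 = 3*1 + 0  (stop)
So 27/4 = [6; 1, 3].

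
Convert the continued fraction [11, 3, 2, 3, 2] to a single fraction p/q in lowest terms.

Using pₖ = aₖpₖ₋₁ + pₖ₋₂ and qₖ = aₖqₖ₋₁ + qₖ₋₂:
  k=0: a=11, p=11, q=1
  k=1: a=3, p=34, q=3
  k=2: a=2, p=79, q=7
  k=3: a=3, p=271, q=24
  k=4: a=2, p=621, q=55

621/55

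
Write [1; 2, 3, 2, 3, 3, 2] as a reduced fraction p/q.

599/417

Fold from the inside: start with 2/1.
  3 + 1/2 = 7/2
  3 + 2/7 = 23/7
  2 + 7/23 = 53/23
  3 + 23/53 = 182/53
  2 + 53/182 = 417/182
  1 + 182/417 = 599/417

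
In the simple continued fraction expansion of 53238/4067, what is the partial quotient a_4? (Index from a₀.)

3

53238 = 13·4067 + 367   →  a_0 = 13
4067 = 11·367 + 30   →  a_1 = 11
367 = 12·30 + 7   →  a_2 = 12
30 = 4·7 + 2   →  a_3 = 4
7 = 3·2 + 1   →  a_4 = 3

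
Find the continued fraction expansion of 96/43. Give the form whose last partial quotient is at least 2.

96 = 2·43 + 10
43 = 4·10 + 3
10 = 3·3 + 1
3 = 3·1 + 0  (stop)
So 96/43 = [2; 4, 3, 3].

[2; 4, 3, 3]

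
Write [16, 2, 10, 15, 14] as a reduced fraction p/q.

73468/4459

Fold from the inside: start with 14/1.
  15 + 1/14 = 211/14
  10 + 14/211 = 2124/211
  2 + 211/2124 = 4459/2124
  16 + 2124/4459 = 73468/4459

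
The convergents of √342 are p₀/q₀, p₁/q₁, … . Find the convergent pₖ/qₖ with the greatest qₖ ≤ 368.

√342 = [18; 2, 36, …] (period length 2).
Convergents:
  p_0/q_0 = 18/1
  p_1/q_1 = 37/2
  p_2/q_2 = 1350/73
  p_3/q_3 = 2737/148
  p_4/q_4 = 99882/5401
q_3 = 148 ≤ 368 < 5401 = q_4, so the answer is 2737/148.

2737/148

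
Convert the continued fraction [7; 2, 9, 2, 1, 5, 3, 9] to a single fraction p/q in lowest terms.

74081/9911

Fold from the inside: start with 9/1.
  3 + 1/9 = 28/9
  5 + 9/28 = 149/28
  1 + 28/149 = 177/149
  2 + 149/177 = 503/177
  9 + 177/503 = 4704/503
  2 + 503/4704 = 9911/4704
  7 + 4704/9911 = 74081/9911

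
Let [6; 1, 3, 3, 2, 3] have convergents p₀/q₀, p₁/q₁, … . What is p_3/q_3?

88/13

Using pₖ = aₖpₖ₋₁ + pₖ₋₂, qₖ = aₖqₖ₋₁ + qₖ₋₂ (with p₋₁=1, p₋₂=0, q₋₁=0, q₋₂=1):
  k=0: a=6, p=6, q=1
  k=1: a=1, p=7, q=1
  k=2: a=3, p=27, q=4
  k=3: a=3, p=88, q=13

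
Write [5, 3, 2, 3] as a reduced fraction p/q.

Fold from the inside: start with 3/1.
  2 + 1/3 = 7/3
  3 + 3/7 = 24/7
  5 + 7/24 = 127/24

127/24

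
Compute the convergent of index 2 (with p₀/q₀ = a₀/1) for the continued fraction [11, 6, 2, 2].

Using pₖ = aₖpₖ₋₁ + pₖ₋₂, qₖ = aₖqₖ₋₁ + qₖ₋₂ (with p₋₁=1, p₋₂=0, q₋₁=0, q₋₂=1):
  k=0: a=11, p=11, q=1
  k=1: a=6, p=67, q=6
  k=2: a=2, p=145, q=13

145/13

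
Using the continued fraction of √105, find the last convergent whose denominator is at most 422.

3361/328

√105 = [10; 4, 20, …] (period length 2).
Convergents:
  p_0/q_0 = 10/1
  p_1/q_1 = 41/4
  p_2/q_2 = 830/81
  p_3/q_3 = 3361/328
  p_4/q_4 = 68050/6641
q_3 = 328 ≤ 422 < 6641 = q_4, so the answer is 3361/328.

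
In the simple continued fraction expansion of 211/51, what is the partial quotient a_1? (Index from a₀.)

7

211 = 4·51 + 7   →  a_0 = 4
51 = 7·7 + 2   →  a_1 = 7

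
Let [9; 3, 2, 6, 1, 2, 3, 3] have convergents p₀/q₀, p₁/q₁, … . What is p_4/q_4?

483/52

Using pₖ = aₖpₖ₋₁ + pₖ₋₂, qₖ = aₖqₖ₋₁ + qₖ₋₂ (with p₋₁=1, p₋₂=0, q₋₁=0, q₋₂=1):
  k=0: a=9, p=9, q=1
  k=1: a=3, p=28, q=3
  k=2: a=2, p=65, q=7
  k=3: a=6, p=418, q=45
  k=4: a=1, p=483, q=52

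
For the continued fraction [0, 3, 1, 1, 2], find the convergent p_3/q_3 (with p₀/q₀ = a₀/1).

2/7

Using pₖ = aₖpₖ₋₁ + pₖ₋₂, qₖ = aₖqₖ₋₁ + qₖ₋₂ (with p₋₁=1, p₋₂=0, q₋₁=0, q₋₂=1):
  k=0: a=0, p=0, q=1
  k=1: a=3, p=1, q=3
  k=2: a=1, p=1, q=4
  k=3: a=1, p=2, q=7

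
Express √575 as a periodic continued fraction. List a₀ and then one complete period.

[23; 1, 46]

a₀ = ⌊√575⌋ = 23.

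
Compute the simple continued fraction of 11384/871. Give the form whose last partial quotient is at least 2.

11384 = 13×871 + 61
871 = 14×61 + 17
61 = 3×17 + 10
17 = 1×10 + 7
10 = 1×7 + 3
7 = 2×3 + 1
3 = 3×1 + 0  (stop)
So 11384/871 = [13; 14, 3, 1, 1, 2, 3].

[13; 14, 3, 1, 1, 2, 3]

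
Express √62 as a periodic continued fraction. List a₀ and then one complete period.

[7; 1, 6, 1, 14]

a₀ = ⌊√62⌋ = 7.
With m₀=0, d₀=1 and mₖ₊₁ = dₖaₖ − mₖ, dₖ₊₁ = (n − mₖ₊₁²)/dₖ, aₖ₊₁ = ⌊(a₀+mₖ₊₁)/dₖ₊₁⌋:
  k=1: m=7, d=13, a=1
  k=2: m=6, d=2, a=6
  k=3: m=6, d=13, a=1
  k=4: m=7, d=1, a=14
d=1 and a=2a₀=14 at k=4, so the next step gives (m, d) = (7, 13) again — its k=1 value — and the period has length 4.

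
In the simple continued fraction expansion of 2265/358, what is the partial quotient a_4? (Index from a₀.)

2

2265 = 6·358 + 117   →  a_0 = 6
358 = 3·117 + 7   →  a_1 = 3
117 = 16·7 + 5   →  a_2 = 16
7 = 1·5 + 2   →  a_3 = 1
5 = 2·2 + 1   →  a_4 = 2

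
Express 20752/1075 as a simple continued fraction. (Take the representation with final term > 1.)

[19; 3, 3, 2, 11, 4]

20752 = 19·1075 + 327
1075 = 3·327 + 94
327 = 3·94 + 45
94 = 2·45 + 4
45 = 11·4 + 1
4 = 4·1 + 0  (stop)
So 20752/1075 = [19; 3, 3, 2, 11, 4].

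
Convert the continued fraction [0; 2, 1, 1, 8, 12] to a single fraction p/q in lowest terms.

206/521

Using pₖ = aₖpₖ₋₁ + pₖ₋₂ and qₖ = aₖqₖ₋₁ + qₖ₋₂:
  k=0: a=0, p=0, q=1
  k=1: a=2, p=1, q=2
  k=2: a=1, p=1, q=3
  k=3: a=1, p=2, q=5
  k=4: a=8, p=17, q=43
  k=5: a=12, p=206, q=521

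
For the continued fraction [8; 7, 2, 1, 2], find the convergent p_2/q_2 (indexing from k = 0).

Using pₖ = aₖpₖ₋₁ + pₖ₋₂, qₖ = aₖqₖ₋₁ + qₖ₋₂ (with p₋₁=1, p₋₂=0, q₋₁=0, q₋₂=1):
  k=0: a=8, p=8, q=1
  k=1: a=7, p=57, q=7
  k=2: a=2, p=122, q=15

122/15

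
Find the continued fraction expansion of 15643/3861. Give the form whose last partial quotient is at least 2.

[4; 19, 2, 2, 19, 2]

15643 = 4×3861 + 199
3861 = 19×199 + 80
199 = 2×80 + 39
80 = 2×39 + 2
39 = 19×2 + 1
2 = 2×1 + 0  (stop)
So 15643/3861 = [4; 19, 2, 2, 19, 2].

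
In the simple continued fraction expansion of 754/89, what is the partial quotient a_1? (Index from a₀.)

2

754 = 8·89 + 42   →  a_0 = 8
89 = 2·42 + 5   →  a_1 = 2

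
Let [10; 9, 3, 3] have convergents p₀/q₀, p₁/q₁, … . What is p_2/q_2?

Using pₖ = aₖpₖ₋₁ + pₖ₋₂, qₖ = aₖqₖ₋₁ + qₖ₋₂ (with p₋₁=1, p₋₂=0, q₋₁=0, q₋₂=1):
  k=0: a=10, p=10, q=1
  k=1: a=9, p=91, q=9
  k=2: a=3, p=283, q=28

283/28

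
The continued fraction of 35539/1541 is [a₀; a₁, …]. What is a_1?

35539 = 23·1541 + 96   →  a_0 = 23
1541 = 16·96 + 5   →  a_1 = 16

16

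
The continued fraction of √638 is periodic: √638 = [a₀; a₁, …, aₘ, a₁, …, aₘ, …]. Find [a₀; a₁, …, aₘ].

a₀ = ⌊√638⌋ = 25.
With m₀=0, d₀=1 and mₖ₊₁ = dₖaₖ − mₖ, dₖ₊₁ = (n − mₖ₊₁²)/dₖ, aₖ₊₁ = ⌊(a₀+mₖ₊₁)/dₖ₊₁⌋:
  k=1: m=25, d=13, a=3
  k=2: m=14, d=34, a=1
  k=3: m=20, d=7, a=6
  k=4: m=22, d=22, a=2
  k=5: m=22, d=7, a=6
  k=6: m=20, d=34, a=1
  k=7: m=14, d=13, a=3
  k=8: m=25, d=1, a=50
d=1 and a=2a₀=50 at k=8, so the next step gives (m, d) = (25, 13) again — its k=1 value — and the period has length 8.

[25; 3, 1, 6, 2, 6, 1, 3, 50]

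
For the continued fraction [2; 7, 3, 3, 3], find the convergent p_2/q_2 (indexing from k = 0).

Using pₖ = aₖpₖ₋₁ + pₖ₋₂, qₖ = aₖqₖ₋₁ + qₖ₋₂ (with p₋₁=1, p₋₂=0, q₋₁=0, q₋₂=1):
  k=0: a=2, p=2, q=1
  k=1: a=7, p=15, q=7
  k=2: a=3, p=47, q=22

47/22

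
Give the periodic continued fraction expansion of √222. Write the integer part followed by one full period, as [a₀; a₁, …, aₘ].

a₀ = ⌊√222⌋ = 14.
With m₀=0, d₀=1 and mₖ₊₁ = dₖaₖ − mₖ, dₖ₊₁ = (n − mₖ₊₁²)/dₖ, aₖ₊₁ = ⌊(a₀+mₖ₊₁)/dₖ₊₁⌋:
  k=1: m=14, d=26, a=1
  k=2: m=12, d=3, a=8
  k=3: m=12, d=26, a=1
  k=4: m=14, d=1, a=28
d=1 and a=2a₀=28 at k=4, so the next step gives (m, d) = (14, 26) again — its k=1 value — and the period has length 4.

[14; 1, 8, 1, 28]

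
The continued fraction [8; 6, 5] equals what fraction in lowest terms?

253/31

Fold from the inside: start with 5/1.
  6 + 1/5 = 31/5
  8 + 5/31 = 253/31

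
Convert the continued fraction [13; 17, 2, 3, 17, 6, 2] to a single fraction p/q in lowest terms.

361180/27661

Using pₖ = aₖpₖ₋₁ + pₖ₋₂ and qₖ = aₖqₖ₋₁ + qₖ₋₂:
  k=0: a=13, p=13, q=1
  k=1: a=17, p=222, q=17
  k=2: a=2, p=457, q=35
  k=3: a=3, p=1593, q=122
  k=4: a=17, p=27538, q=2109
  k=5: a=6, p=166821, q=12776
  k=6: a=2, p=361180, q=27661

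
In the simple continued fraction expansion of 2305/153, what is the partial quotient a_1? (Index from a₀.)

2305 = 15·153 + 10   →  a_0 = 15
153 = 15·10 + 3   →  a_1 = 15

15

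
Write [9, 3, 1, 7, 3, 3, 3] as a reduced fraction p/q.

9841/1063

Fold from the inside: start with 3/1.
  3 + 1/3 = 10/3
  3 + 3/10 = 33/10
  7 + 10/33 = 241/33
  1 + 33/241 = 274/241
  3 + 241/274 = 1063/274
  9 + 274/1063 = 9841/1063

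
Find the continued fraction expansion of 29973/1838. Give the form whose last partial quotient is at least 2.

[16; 3, 3, 1, 19, 2, 3]

29973 = 16*1838 + 565
1838 = 3*565 + 143
565 = 3*143 + 136
143 = 1*136 + 7
136 = 19*7 + 3
7 = 2*3 + 1
3 = 3*1 + 0  (stop)
So 29973/1838 = [16; 3, 3, 1, 19, 2, 3].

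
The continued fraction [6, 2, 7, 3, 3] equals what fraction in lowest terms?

1009/156

Using pₖ = aₖpₖ₋₁ + pₖ₋₂ and qₖ = aₖqₖ₋₁ + qₖ₋₂:
  k=0: a=6, p=6, q=1
  k=1: a=2, p=13, q=2
  k=2: a=7, p=97, q=15
  k=3: a=3, p=304, q=47
  k=4: a=3, p=1009, q=156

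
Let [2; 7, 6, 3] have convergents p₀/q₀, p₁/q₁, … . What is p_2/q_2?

92/43

Using pₖ = aₖpₖ₋₁ + pₖ₋₂, qₖ = aₖqₖ₋₁ + qₖ₋₂ (with p₋₁=1, p₋₂=0, q₋₁=0, q₋₂=1):
  k=0: a=2, p=2, q=1
  k=1: a=7, p=15, q=7
  k=2: a=6, p=92, q=43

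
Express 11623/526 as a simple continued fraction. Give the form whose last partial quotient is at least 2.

11623 = 22×526 + 51
526 = 10×51 + 16
51 = 3×16 + 3
16 = 5×3 + 1
3 = 3×1 + 0  (stop)
So 11623/526 = [22; 10, 3, 5, 3].

[22; 10, 3, 5, 3]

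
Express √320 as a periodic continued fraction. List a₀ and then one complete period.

[17; 1, 7, 1, 34]

a₀ = ⌊√320⌋ = 17.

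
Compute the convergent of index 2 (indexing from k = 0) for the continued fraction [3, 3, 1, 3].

Using pₖ = aₖpₖ₋₁ + pₖ₋₂, qₖ = aₖqₖ₋₁ + qₖ₋₂ (with p₋₁=1, p₋₂=0, q₋₁=0, q₋₂=1):
  k=0: a=3, p=3, q=1
  k=1: a=3, p=10, q=3
  k=2: a=1, p=13, q=4

13/4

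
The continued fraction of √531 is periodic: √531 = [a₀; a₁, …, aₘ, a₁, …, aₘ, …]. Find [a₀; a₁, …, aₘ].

a₀ = ⌊√531⌋ = 23.
With m₀=0, d₀=1 and mₖ₊₁ = dₖaₖ − mₖ, dₖ₊₁ = (n − mₖ₊₁²)/dₖ, aₖ₊₁ = ⌊(a₀+mₖ₊₁)/dₖ₊₁⌋:
  k=1: m=23, d=2, a=23
  k=2: m=23, d=1, a=46
d=1 and a=2a₀=46 at k=2, so the next step gives (m, d) = (23, 2) again — its k=1 value — and the period has length 2.

[23; 23, 46]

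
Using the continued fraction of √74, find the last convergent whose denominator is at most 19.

43/5

√74 = [8; 1, 1, 1, 1, 16, …] (period length 5).
Convergents:
  p_0/q_0 = 8/1
  p_1/q_1 = 9/1
  p_2/q_2 = 17/2
  p_3/q_3 = 26/3
  p_4/q_4 = 43/5
  p_5/q_5 = 714/83
q_4 = 5 ≤ 19 < 83 = q_5, so the answer is 43/5.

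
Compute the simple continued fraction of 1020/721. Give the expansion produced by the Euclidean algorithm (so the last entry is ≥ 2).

[1; 2, 2, 2, 3, 8, 2]

1020 = 1*721 + 299
721 = 2*299 + 123
299 = 2*123 + 53
123 = 2*53 + 17
53 = 3*17 + 2
17 = 8*2 + 1
2 = 2*1 + 0  (stop)
So 1020/721 = [1; 2, 2, 2, 3, 8, 2].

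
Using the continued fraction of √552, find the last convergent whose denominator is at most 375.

4417/188

√552 = [23; 2, 46, …] (period length 2).
Convergents:
  p_0/q_0 = 23/1
  p_1/q_1 = 47/2
  p_2/q_2 = 2185/93
  p_3/q_3 = 4417/188
  p_4/q_4 = 205367/8741
q_3 = 188 ≤ 375 < 8741 = q_4, so the answer is 4417/188.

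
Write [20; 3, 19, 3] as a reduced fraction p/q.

Fold from the inside: start with 3/1.
  19 + 1/3 = 58/3
  3 + 3/58 = 177/58
  20 + 58/177 = 3598/177

3598/177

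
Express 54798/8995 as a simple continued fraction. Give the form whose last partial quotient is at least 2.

54798 = 6×8995 + 828
8995 = 10×828 + 715
828 = 1×715 + 113
715 = 6×113 + 37
113 = 3×37 + 2
37 = 18×2 + 1
2 = 2×1 + 0  (stop)
So 54798/8995 = [6; 10, 1, 6, 3, 18, 2].

[6; 10, 1, 6, 3, 18, 2]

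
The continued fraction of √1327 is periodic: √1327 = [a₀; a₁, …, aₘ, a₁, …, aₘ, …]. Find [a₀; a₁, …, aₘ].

[36; 2, 2, 1, 35, 1, 2, 2, 72]

a₀ = ⌊√1327⌋ = 36.
With m₀=0, d₀=1 and mₖ₊₁ = dₖaₖ − mₖ, dₖ₊₁ = (n − mₖ₊₁²)/dₖ, aₖ₊₁ = ⌊(a₀+mₖ₊₁)/dₖ₊₁⌋:
  k=1: m=36, d=31, a=2
  k=2: m=26, d=21, a=2
  k=3: m=16, d=51, a=1
  k=4: m=35, d=2, a=35
  k=5: m=35, d=51, a=1
  k=6: m=16, d=21, a=2
  k=7: m=26, d=31, a=2
  k=8: m=36, d=1, a=72
d=1 and a=2a₀=72 at k=8, so the next step gives (m, d) = (36, 31) again — its k=1 value — and the period has length 8.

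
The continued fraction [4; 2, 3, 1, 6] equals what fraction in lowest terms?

Using pₖ = aₖpₖ₋₁ + pₖ₋₂ and qₖ = aₖqₖ₋₁ + qₖ₋₂:
  k=0: a=4, p=4, q=1
  k=1: a=2, p=9, q=2
  k=2: a=3, p=31, q=7
  k=3: a=1, p=40, q=9
  k=4: a=6, p=271, q=61

271/61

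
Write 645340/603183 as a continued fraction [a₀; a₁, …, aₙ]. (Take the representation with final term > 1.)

645340 = 1*603183 + 42157
603183 = 14*42157 + 12985
42157 = 3*12985 + 3202
12985 = 4*3202 + 177
3202 = 18*177 + 16
177 = 11*16 + 1
16 = 16*1 + 0  (stop)
So 645340/603183 = [1; 14, 3, 4, 18, 11, 16].

[1; 14, 3, 4, 18, 11, 16]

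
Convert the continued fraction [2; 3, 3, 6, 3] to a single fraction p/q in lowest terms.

Fold from the inside: start with 3/1.
  6 + 1/3 = 19/3
  3 + 3/19 = 60/19
  3 + 19/60 = 199/60
  2 + 60/199 = 458/199

458/199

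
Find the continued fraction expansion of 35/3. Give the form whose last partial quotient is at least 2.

35 = 11×3 + 2
3 = 1×2 + 1
2 = 2×1 + 0  (stop)
So 35/3 = [11; 1, 2].

[11; 1, 2]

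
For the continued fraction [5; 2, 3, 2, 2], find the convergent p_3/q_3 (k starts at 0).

87/16

Using pₖ = aₖpₖ₋₁ + pₖ₋₂, qₖ = aₖqₖ₋₁ + qₖ₋₂ (with p₋₁=1, p₋₂=0, q₋₁=0, q₋₂=1):
  k=0: a=5, p=5, q=1
  k=1: a=2, p=11, q=2
  k=2: a=3, p=38, q=7
  k=3: a=2, p=87, q=16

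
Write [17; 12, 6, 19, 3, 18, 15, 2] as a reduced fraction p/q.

Fold from the inside: start with 2/1.
  15 + 1/2 = 31/2
  18 + 2/31 = 560/31
  3 + 31/560 = 1711/560
  19 + 560/1711 = 33069/1711
  6 + 1711/33069 = 200125/33069
  12 + 33069/200125 = 2434569/200125
  17 + 200125/2434569 = 41587798/2434569

41587798/2434569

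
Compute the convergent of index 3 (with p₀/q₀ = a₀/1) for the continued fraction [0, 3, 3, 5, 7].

16/53

Using pₖ = aₖpₖ₋₁ + pₖ₋₂, qₖ = aₖqₖ₋₁ + qₖ₋₂ (with p₋₁=1, p₋₂=0, q₋₁=0, q₋₂=1):
  k=0: a=0, p=0, q=1
  k=1: a=3, p=1, q=3
  k=2: a=3, p=3, q=10
  k=3: a=5, p=16, q=53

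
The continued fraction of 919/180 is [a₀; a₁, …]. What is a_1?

9

919 = 5·180 + 19   →  a_0 = 5
180 = 9·19 + 9   →  a_1 = 9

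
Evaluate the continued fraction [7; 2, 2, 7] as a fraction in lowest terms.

274/37

Using pₖ = aₖpₖ₋₁ + pₖ₋₂ and qₖ = aₖqₖ₋₁ + qₖ₋₂:
  k=0: a=7, p=7, q=1
  k=1: a=2, p=15, q=2
  k=2: a=2, p=37, q=5
  k=3: a=7, p=274, q=37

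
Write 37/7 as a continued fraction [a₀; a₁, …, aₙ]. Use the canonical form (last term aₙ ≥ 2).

37 = 5·7 + 2
7 = 3·2 + 1
2 = 2·1 + 0  (stop)
So 37/7 = [5; 3, 2].

[5; 3, 2]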